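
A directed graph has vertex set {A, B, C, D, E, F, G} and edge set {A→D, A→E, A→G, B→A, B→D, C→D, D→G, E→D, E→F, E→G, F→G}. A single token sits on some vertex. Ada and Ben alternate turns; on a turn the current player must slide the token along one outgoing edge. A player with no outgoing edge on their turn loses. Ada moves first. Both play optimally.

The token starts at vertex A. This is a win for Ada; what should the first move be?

Classify positions by backward induction: terminal positions (no move available) are L. From any other position, the mover wins iff some move reaches an L.
Every edge goes from a vertex to one that appears earlier in the order G, F, D, C, E, A, B, so processing vertices in that order labels each vertex after all of its successors.
G: no outgoing edge → L
F: W (go to G, an L position)
D: W (go to G, an L position)
C: L (sole option D(W) is W)
E: W (go to G, an L position)
A: W (go to G, an L position)
B: L (options A(W), D(W) are all W)
From A, the L positions reachable in one move are: G.

Move to G.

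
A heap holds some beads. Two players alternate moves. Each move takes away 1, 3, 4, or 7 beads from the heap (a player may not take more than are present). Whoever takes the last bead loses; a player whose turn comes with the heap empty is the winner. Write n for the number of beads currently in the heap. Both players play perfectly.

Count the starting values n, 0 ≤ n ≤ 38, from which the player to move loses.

10

Use the standard recursion: the mover wins at a terminal position; elsewhere, the mover wins exactly when some move hands the opponent an L position.
n=0: no move; the opponent has just taken the last bead and therefore loses → W
n=1: the only move is to 0(W), a W ⇒ L
n=2: can move to 1, which is L ⇒ W
n=3: moves to 2(W), 0(W); every one is W ⇒ L
n=4: can move to 3, which is L ⇒ W
n=5: can move to 1, which is L ⇒ W
n=6: can move to 3, which is L ⇒ W
n=7: can move to 3, which is L ⇒ W
n=8: can move to 1, which is L ⇒ W
n=9: moves to 8(W), 6(W), 5(W), 2(W); every one is W ⇒ L
n=10: can move to 9, which is L ⇒ W
n=11: moves to 10(W), 8(W), 7(W), 4(W); every one is W ⇒ L
n=12: can move to 11, which is L ⇒ W
n=13: can move to 9, which is L ⇒ W
n=14: can move to 11, which is L ⇒ W
n=15: can move to 11, which is L ⇒ W
n=16: can move to 9, which is L ⇒ W
n=17: moves to 16(W), 14(W), 13(W), 10(W); every one is W ⇒ L
n=18: can move to 17, which is L ⇒ W
n=19: moves to 18(W), 16(W), 15(W), 12(W); every one is W ⇒ L
n=20: can move to 19, which is L ⇒ W
n=21: can move to 17, which is L ⇒ W
n=22: can move to 19, which is L ⇒ W
n=23: can move to 19, which is L ⇒ W
n=24: can move to 17, which is L ⇒ W
n=25: moves to 24(W), 22(W), 21(W), 18(W); every one is W ⇒ L
n=26: can move to 25, which is L ⇒ W
n=27: moves to 26(W), 24(W), 23(W), 20(W); every one is W ⇒ L
n=28: can move to 27, which is L ⇒ W
n=29: can move to 25, which is L ⇒ W
n=30: can move to 27, which is L ⇒ W
n=31: can move to 27, which is L ⇒ W
n=32: can move to 25, which is L ⇒ W
n=33: moves to 32(W), 30(W), 29(W), 26(W); every one is W ⇒ L
n=34: can move to 33, which is L ⇒ W
n=35: moves to 34(W), 32(W), 31(W), 28(W); every one is W ⇒ L
n=36: can move to 35, which is L ⇒ W
n=37: can move to 33, which is L ⇒ W
n=38: can move to 35, which is L ⇒ W
L entries with 0 ≤ n ≤ 38: n = 1, 3, 9, 11, 17, 19, 25, 27, 33, 35; that makes 10.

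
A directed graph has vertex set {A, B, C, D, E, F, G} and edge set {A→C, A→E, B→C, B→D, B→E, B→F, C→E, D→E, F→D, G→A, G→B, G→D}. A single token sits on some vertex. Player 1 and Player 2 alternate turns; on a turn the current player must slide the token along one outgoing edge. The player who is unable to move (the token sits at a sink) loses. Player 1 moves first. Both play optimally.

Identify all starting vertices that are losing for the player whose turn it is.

Use the standard recursion: the mover loses at a terminal position; elsewhere, the mover wins exactly when some move hands the opponent an L position.
Every edge goes from a vertex to one that appears earlier in the order E, D, C, F, B, A, G, so processing vertices in that order labels each vertex after all of its successors.
E: no outgoing edge → L
D: can move to E, which is L ⇒ W
C: can move to E, which is L ⇒ W
F: the only move is to D(W), a W ⇒ L
B: can move to F, which is L ⇒ W
A: can move to E, which is L ⇒ W
G: moves to A(W), B(W), D(W); every one is W ⇒ L
The losing starting vertices are exactly the entries labelled L in this table (3 of them).

E, F, G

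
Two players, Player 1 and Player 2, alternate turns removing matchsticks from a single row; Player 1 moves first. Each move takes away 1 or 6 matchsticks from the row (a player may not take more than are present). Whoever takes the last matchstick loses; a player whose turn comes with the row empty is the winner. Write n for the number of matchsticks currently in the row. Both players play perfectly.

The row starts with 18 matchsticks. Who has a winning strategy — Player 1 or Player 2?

Build the W/L table. Terminal = W. A non-terminal position is W if it has a move to some L; otherwise it is L.
n=0: no move; the opponent has just taken the last matchstick and therefore loses → W
n=1: the only move is to 0(W), a W ⇒ L
n=2: can move to 1, which is L ⇒ W
n=3: the only move is to 2(W), a W ⇒ L
n=4: can move to 3, which is L ⇒ W
n=5: the only move is to 4(W), a W ⇒ L
n=6: can move to 5, which is L ⇒ W
n=7: can move to 1, which is L ⇒ W
n=8: moves to 7(W), 2(W); every one is W ⇒ L
n=9: can move to 8, which is L ⇒ W
n=10: moves to 9(W), 4(W); every one is W ⇒ L
n=11: can move to 10, which is L ⇒ W
n=12: moves to 11(W), 6(W); every one is W ⇒ L
n=13: can move to 12, which is L ⇒ W
n=14: can move to 8, which is L ⇒ W
n=15: moves to 14(W), 9(W); every one is W ⇒ L
n=16: can move to 15, which is L ⇒ W
n=17: moves to 16(W), 11(W); every one is W ⇒ L
n=18: can move to 17, which is L ⇒ W
The starting position 18 is W: Player 1 should remove 1, leaving 17, handing over an L position.

Player 1 wins.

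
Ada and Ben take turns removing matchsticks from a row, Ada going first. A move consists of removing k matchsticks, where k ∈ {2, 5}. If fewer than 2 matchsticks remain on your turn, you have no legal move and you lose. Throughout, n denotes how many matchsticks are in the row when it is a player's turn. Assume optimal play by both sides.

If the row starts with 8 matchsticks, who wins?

Compute win/loss labels from the base case upward. A position with no move is L. Any other position is W if it can reach an L in one move, else L.
n=0: no move → L
n=1: no move → L
n=2: reaches L-position 0 → W
n=3: reaches L-position 1 → W
n=4: only reaches 2(W), which is W → L
n=5: reaches L-position 0 → W
n=6: reaches L-position 4 → W
n=7: only reaches 5(W), 2(W), all W → L
n=8: only reaches 6(W), 3(W), all W → L
The starting position 8 is L: whatever Ada does, the opponent receives a W position.

Ben wins.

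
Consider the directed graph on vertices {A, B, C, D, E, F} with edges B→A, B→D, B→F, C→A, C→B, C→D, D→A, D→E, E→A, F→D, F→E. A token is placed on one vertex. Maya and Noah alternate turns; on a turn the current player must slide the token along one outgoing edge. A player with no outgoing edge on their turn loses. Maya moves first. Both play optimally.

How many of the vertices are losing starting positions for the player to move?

2

Classify positions by backward induction: terminal positions (no move available) are L. From any other position, the mover wins iff some move reaches an L.
Every edge goes from a vertex to one that appears earlier in the order A, E, D, F, B, C, so processing vertices in that order labels each vertex after all of its successors.
A: no outgoing edge → L
E: can move to A, which is L ⇒ W
D: can move to A, which is L ⇒ W
F: moves to D(W), E(W); every one is W ⇒ L
B: can move to F, which is L ⇒ W
C: can move to A, which is L ⇒ W
The L vertices are A, F; that is 2 in all.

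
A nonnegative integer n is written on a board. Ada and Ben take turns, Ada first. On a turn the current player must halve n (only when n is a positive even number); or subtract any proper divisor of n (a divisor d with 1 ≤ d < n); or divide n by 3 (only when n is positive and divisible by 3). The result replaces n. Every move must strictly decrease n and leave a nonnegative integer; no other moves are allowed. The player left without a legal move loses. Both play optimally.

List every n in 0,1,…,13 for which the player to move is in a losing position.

0, 1, 4, 7, 9, 11, 13

Use the standard recursion: the mover loses at a terminal position; elsewhere, the mover wins exactly when some move hands the opponent an L position.
n=0: no move → L
n=1: no move → L
n=2: reaches L-position 1 → W
n=3: reaches L-position 1 → W
n=4: only reaches 2(W), 3(W), all W → L
n=5: reaches L-position 4 → W
n=6: reaches L-position 4 → W
n=7: only reaches 6(W), which is W → L
n=8: reaches L-position 4 → W
n=9: only reaches 3(W), 6(W), 8(W), all W → L
n=10: reaches L-position 9 → W
n=11: only reaches 10(W), which is W → L
n=12: reaches L-position 4 → W
n=13: only reaches 12(W), which is W → L
Reading off the rows marked L gives the requested list; there are 7 such values of n.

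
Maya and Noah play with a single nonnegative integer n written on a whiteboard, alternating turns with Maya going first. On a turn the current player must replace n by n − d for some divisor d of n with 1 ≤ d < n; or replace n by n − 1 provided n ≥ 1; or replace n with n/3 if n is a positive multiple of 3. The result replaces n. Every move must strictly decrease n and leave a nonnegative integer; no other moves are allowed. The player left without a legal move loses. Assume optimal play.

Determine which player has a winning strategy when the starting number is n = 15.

Maya wins.

Label each position W (a win for the player to move) or L (a loss). A position with no legal move is L; any other position is W exactly when some move reaches an L, and L when every move reaches a W.
n=0: no move → L
n=1: can move to 0, which is L ⇒ W
n=2: the only move is to 1(W), a W ⇒ L
n=3: can move to 2, which is L ⇒ W
n=4: can move to 2, which is L ⇒ W
n=5: the only move is to 4(W), a W ⇒ L
n=6: can move to 2, which is L ⇒ W
n=7: the only move is to 6(W), a W ⇒ L
n=8: can move to 7, which is L ⇒ W
n=9: moves to 3(W), 6(W), 8(W); every one is W ⇒ L
n=10: can move to 5, which is L ⇒ W
n=11: the only move is to 10(W), a W ⇒ L
n=12: can move to 9, which is L ⇒ W
n=13: the only move is to 12(W), a W ⇒ L
n=14: can move to 7, which is L ⇒ W
n=15: can move to 5, which is L ⇒ W
From 15 Maya can move to 5, reaching an L position.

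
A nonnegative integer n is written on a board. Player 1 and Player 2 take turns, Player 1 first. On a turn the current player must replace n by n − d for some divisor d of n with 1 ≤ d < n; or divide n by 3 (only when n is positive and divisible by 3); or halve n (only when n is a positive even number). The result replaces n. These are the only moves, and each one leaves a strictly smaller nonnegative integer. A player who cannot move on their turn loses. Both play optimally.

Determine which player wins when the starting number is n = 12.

Player 1 wins.

Compute win/loss labels from the base case upward. A position with no move is L. Any other position is W if it can reach an L in one move, else L.
n=0: no move → L
n=1: no move → L
n=2: reaches L-position 1 → W
n=3: reaches L-position 1 → W
n=4: only reaches 2(W), 3(W), all W → L
n=5: reaches L-position 4 → W
n=6: reaches L-position 4 → W
n=7: only reaches 6(W), which is W → L
n=8: reaches L-position 4 → W
n=9: only reaches 3(W), 6(W), 8(W), all W → L
n=10: reaches L-position 9 → W
n=11: only reaches 10(W), which is W → L
n=12: reaches L-position 4 → W
From 12 Player 1 can move to 4, reaching an L position.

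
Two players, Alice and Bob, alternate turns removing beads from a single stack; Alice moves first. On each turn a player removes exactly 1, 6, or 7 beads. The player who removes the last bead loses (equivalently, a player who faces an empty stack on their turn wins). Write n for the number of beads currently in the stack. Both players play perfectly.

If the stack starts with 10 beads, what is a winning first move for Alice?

Remove 7, leaving 3.

Use the standard recursion: the mover wins at a terminal position; elsewhere, the mover wins exactly when some move hands the opponent an L position.
n=0: no move; the opponent has just taken the last bead and therefore loses → W
n=1: →0(W) only, which is W, so L
n=2: →1(L), so W
n=3: →2(W) only, which is W, so L
n=4: →3(L), so W
n=5: →4(W) only, which is W, so L
n=6: →5(L), so W
n=7: →1(L), so W
n=8: →1(L), so W
n=9: →3(L), so W
n=10: →3(L), so W
From 10, the L positions reachable in one move are: 3.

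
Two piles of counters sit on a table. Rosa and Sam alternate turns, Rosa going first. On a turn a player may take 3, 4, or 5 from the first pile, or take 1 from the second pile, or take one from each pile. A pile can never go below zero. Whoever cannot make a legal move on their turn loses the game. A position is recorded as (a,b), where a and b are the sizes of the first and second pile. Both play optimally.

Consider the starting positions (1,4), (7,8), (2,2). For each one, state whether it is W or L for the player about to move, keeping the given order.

(1,4): L, (7,8): W, (2,2): L

Compute win/loss labels from the base case upward. A position with no move is L. Any other position is W if it can reach an L in one move, else L.
No move ever increases a pile, so every position that can arise here has a ≤ 7 and b ≤ 8; it is enough to label the cells with 0 ≤ a ≤ 7 and 0 ≤ b ≤ 8.
Every move lowers a or b (never raises either), so fill the grid row by row in increasing a, and left to right within a row: each cell's successors are then already labelled.
      b=0  b=1  b=2  b=3  b=4  b=5  b=6  b=7  b=8
a=0:    L    W    L    W    L    W    L    W    L
a=1:    L    W    L    W    L    W    L    W    L
a=2:    L    W    L    W    L    W    L    W    L
a=3:    W    W    W    W    W    W    W    W    W
a=4:    W    L    W    L    W    L    W    L    W
a=5:    W    L    W    L    W    L    W    L    W
a=6:    W    L    W    L    W    L    W    L    W
a=7:    W    W    W    W    W    W    W    W    W
Cells with no legal move (terminal, hence L): (0,0), (1,0), (2,0).
The remaining L cells, each justified by listing all of its moves:
(0,2): only reaches (0,1)(W), which is W → L
(0,4): only reaches (0,3)(W), which is W → L
(0,6): only reaches (0,5)(W), which is W → L
(0,8): only reaches (0,7)(W), which is W → L
(1,2): only reaches (1,1)(W), (0,1)(W), all W → L
(1,4): only reaches (1,3)(W), (0,3)(W), all W → L
(1,6): only reaches (1,5)(W), (0,5)(W), all W → L
(1,8): only reaches (1,7)(W), (0,7)(W), all W → L
(2,2): only reaches (2,1)(W), (1,1)(W), all W → L
(2,4): only reaches (2,3)(W), (1,3)(W), all W → L
(2,6): only reaches (2,5)(W), (1,5)(W), all W → L
(2,8): only reaches (2,7)(W), (1,7)(W), all W → L
(4,1): only reaches (1,1)(W), (0,1)(W), (4,0)(W), (3,0)(W), all W → L
(4,3): only reaches (1,3)(W), (0,3)(W), (4,2)(W), (3,2)(W), all W → L
(4,5): only reaches (1,5)(W), (0,5)(W), (4,4)(W), (3,4)(W), all W → L
(4,7): only reaches (1,7)(W), (0,7)(W), (4,6)(W), (3,6)(W), all W → L
(5,1): only reaches (2,1)(W), (1,1)(W), (0,1)(W), (5,0)(W), (4,0)(W), all W → L
(5,3): only reaches (2,3)(W), (1,3)(W), (0,3)(W), (5,2)(W), (4,2)(W), all W → L
(5,5): only reaches (2,5)(W), (1,5)(W), (0,5)(W), (5,4)(W), (4,4)(W), all W → L
(5,7): only reaches (2,7)(W), (1,7)(W), (0,7)(W), (5,6)(W), (4,6)(W), all W → L
(6,1): only reaches (3,1)(W), (2,1)(W), (1,1)(W), (6,0)(W), (5,0)(W), all W → L
(6,3): only reaches (3,3)(W), (2,3)(W), (1,3)(W), (6,2)(W), (5,2)(W), all W → L
(6,5): only reaches (3,5)(W), (2,5)(W), (1,5)(W), (6,4)(W), (5,4)(W), all W → L
(6,7): only reaches (3,7)(W), (2,7)(W), (1,7)(W), (6,6)(W), (5,6)(W), all W → L
Every other cell has at least one move into one of the L cells above, so it is W.
(1,4): one of the L cells justified above, so L
(7,8): the move to (2,8) reaches an L cell, so W
(2,2): one of the L cells justified above, so L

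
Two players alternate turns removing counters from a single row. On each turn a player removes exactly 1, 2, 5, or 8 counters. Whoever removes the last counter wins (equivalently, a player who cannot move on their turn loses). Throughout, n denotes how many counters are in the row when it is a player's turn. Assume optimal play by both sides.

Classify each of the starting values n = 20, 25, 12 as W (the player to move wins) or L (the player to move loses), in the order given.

20: W, 25: W, 12: L

Build the W/L table. Terminal = L. A non-terminal position is W if it has a move to some L; otherwise it is L.
n=0: no move → L
n=1: can move to 0, which is L ⇒ W
n=2: can move to 0, which is L ⇒ W
n=3: moves to 2(W), 1(W); every one is W ⇒ L
n=4: can move to 3, which is L ⇒ W
n=5: can move to 3, which is L ⇒ W
n=6: moves to 5(W), 4(W), 1(W); every one is W ⇒ L
n=7: can move to 6, which is L ⇒ W
n=8: can move to 6, which is L ⇒ W
n=9: moves to 8(W), 7(W), 4(W), 1(W); every one is W ⇒ L
n=10: can move to 9, which is L ⇒ W
n=11: can move to 9, which is L ⇒ W
n=12: moves to 11(W), 10(W), 7(W), 4(W); every one is W ⇒ L
n=13: can move to 12, which is L ⇒ W
n=14: can move to 12, which is L ⇒ W
n=15: moves to 14(W), 13(W), 10(W), 7(W); every one is W ⇒ L
n=16: can move to 15, which is L ⇒ W
n=17: can move to 15, which is L ⇒ W
n=18: moves to 17(W), 16(W), 13(W), 10(W); every one is W ⇒ L
n=19: can move to 18, which is L ⇒ W
n=20: can move to 18, which is L ⇒ W
n=21: moves to 20(W), 19(W), 16(W), 13(W); every one is W ⇒ L
n=22: can move to 21, which is L ⇒ W
n=23: can move to 21, which is L ⇒ W
n=24: moves to 23(W), 22(W), 19(W), 16(W); every one is W ⇒ L
n=25: can move to 24, which is L ⇒ W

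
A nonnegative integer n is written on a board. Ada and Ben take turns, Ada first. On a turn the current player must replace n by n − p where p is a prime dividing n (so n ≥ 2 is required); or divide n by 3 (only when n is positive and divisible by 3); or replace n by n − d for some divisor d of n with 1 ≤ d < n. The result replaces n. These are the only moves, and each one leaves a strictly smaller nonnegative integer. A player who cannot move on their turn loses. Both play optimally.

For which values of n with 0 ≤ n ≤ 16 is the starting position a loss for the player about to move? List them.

Use the standard recursion: the mover loses at a terminal position; elsewhere, the mover wins exactly when some move hands the opponent an L position.
n=0: no move → L
n=1: no move → L
n=2: →0(L), so W
n=3: →0(L), so W
n=4: →2(W), 3(W) — all W, so L
n=5: →0(L), so W
n=6: →4(L), so W
n=7: →0(L), so W
n=8: →4(L), so W
n=9: →3(W), 6(W), 8(W) — all W, so L
n=10: →9(L), so W
n=11: →0(L), so W
n=12: →4(L), so W
n=13: →0(L), so W
n=14: →7(W), 12(W), 13(W) — all W, so L
n=15: →14(L), so W
n=16: →14(L), so W
Reading off the rows marked L gives the requested list; there are 5 such values of n.

0, 1, 4, 9, 14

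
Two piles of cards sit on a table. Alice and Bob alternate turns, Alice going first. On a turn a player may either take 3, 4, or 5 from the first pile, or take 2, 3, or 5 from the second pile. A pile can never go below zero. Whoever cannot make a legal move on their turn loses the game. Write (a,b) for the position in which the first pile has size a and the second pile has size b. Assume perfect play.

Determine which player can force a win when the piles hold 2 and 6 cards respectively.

Use the standard recursion: the mover loses at a terminal position; elsewhere, the mover wins exactly when some move hands the opponent an L position.
No move ever increases a pile, so every position that can arise here has a ≤ 2 and b ≤ 6; it is enough to label the cells with 0 ≤ a ≤ 2 and 0 ≤ b ≤ 6.
Every move lowers a or b (never raises either), so fill the grid row by row in increasing a, and left to right within a row: each cell's successors are then already labelled.
      b=0  b=1  b=2  b=3  b=4  b=5  b=6
a=0:    L    L    W    W    W    W    W
a=1:    L    L    W    W    W    W    W
a=2:    L    L    W    W    W    W    W
Cells with no legal move (terminal, hence L): (0,0), (0,1), (1,0), (1,1), (2,0), (2,1).
Every other cell has at least one move into one of the L cells above, so it is W.
From (2,6) Alice can move to (2,1), reaching an L position.

Alice wins.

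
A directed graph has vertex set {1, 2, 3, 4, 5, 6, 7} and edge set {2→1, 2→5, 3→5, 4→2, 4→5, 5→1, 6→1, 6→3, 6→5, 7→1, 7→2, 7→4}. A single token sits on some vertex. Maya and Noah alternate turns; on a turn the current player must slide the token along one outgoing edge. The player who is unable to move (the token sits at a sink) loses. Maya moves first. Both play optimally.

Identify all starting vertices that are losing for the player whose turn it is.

1, 3, 4

Label each position W (a win for the player to move) or L (a loss). A position with no legal move is L; any other position is W exactly when some move reaches an L, and L when every move reaches a W.
Every edge goes from a vertex to one that appears earlier in the order 1, 5, 2, 3, 4, 7, 6, so processing vertices in that order labels each vertex after all of its successors.
1: no outgoing edge → L
5: W (go to 1, an L position)
2: W (go to 1, an L position)
3: L (sole option 5(W) is W)
4: L (options 2(W), 5(W) are all W)
7: W (go to 4, an L position)
6: W (go to 3, an L position)
Reading off the rows marked L gives the requested list; there are 3 such vertices.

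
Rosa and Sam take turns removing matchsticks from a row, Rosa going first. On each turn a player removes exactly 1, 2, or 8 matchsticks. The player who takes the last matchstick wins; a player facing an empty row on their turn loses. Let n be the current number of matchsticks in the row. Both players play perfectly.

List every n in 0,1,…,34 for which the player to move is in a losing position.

0, 3, 6, 9, 12, 15, 18, 21, 24, 27, 30, 33

Use the standard recursion: the mover loses at a terminal position; elsewhere, the mover wins exactly when some move hands the opponent an L position.
n=0: no move → L
n=1: →0(L), so W
n=2: →0(L), so W
n=3: →2(W), 1(W) — all W, so L
n=4: →3(L), so W
n=5: →3(L), so W
n=6: →5(W), 4(W) — all W, so L
n=7: →6(L), so W
n=8: →6(L), so W
n=9: →8(W), 7(W), 1(W) — all W, so L
n=10: →9(L), so W
n=11: →9(L), so W
n=12: →11(W), 10(W), 4(W) — all W, so L
n=13: →12(L), so W
n=14: →12(L), so W
n=15: →14(W), 13(W), 7(W) — all W, so L
n=16: →15(L), so W
n=17: →15(L), so W
n=18: →17(W), 16(W), 10(W) — all W, so L
n=19: →18(L), so W
n=20: →18(L), so W
n=21: →20(W), 19(W), 13(W) — all W, so L
n=22: →21(L), so W
n=23: →21(L), so W
n=24: →23(W), 22(W), 16(W) — all W, so L
n=25: →24(L), so W
n=26: →24(L), so W
n=27: →26(W), 25(W), 19(W) — all W, so L
n=28: →27(L), so W
n=29: →27(L), so W
n=30: →29(W), 28(W), 22(W) — all W, so L
n=31: →30(L), so W
n=32: →30(L), so W
n=33: →32(W), 31(W), 25(W) — all W, so L
n=34: →33(L), so W
The losing starting values of n are exactly the entries labelled L in this table (12 of them).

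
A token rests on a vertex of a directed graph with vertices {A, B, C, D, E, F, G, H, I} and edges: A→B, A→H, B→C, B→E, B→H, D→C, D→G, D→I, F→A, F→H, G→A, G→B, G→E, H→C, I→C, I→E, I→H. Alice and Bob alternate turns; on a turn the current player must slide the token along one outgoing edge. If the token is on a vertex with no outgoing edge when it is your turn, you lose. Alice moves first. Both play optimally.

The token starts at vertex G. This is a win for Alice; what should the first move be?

Work bottom-up. With no move the player to move loses. Otherwise the position is W if at least one move leads to an L position for the opponent, and L if every move leads to a W.
Every edge goes from a vertex to one that appears earlier in the order C, E, H, B, I, A, G, D, F, so processing vertices in that order labels each vertex after all of its successors.
C: no outgoing edge → L
E: no outgoing edge → L
H: W (go to C, an L position)
B: W (go to E, an L position)
I: W (go to E, an L position)
A: L (options B(W), H(W) are all W)
G: W (go to A, an L position)
D: W (go to C, an L position)
F: W (go to A, an L position)
From G, the L positions reachable in one move are: A, E. Any move reaching one of these is winning.

Move to A.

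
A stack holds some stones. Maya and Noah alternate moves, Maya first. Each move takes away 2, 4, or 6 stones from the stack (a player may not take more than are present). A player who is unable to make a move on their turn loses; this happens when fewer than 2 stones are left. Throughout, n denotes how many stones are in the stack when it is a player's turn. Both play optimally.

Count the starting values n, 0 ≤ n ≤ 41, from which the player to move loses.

Positions with no move are L. A position that does have a move is losing for the player to move precisely when every available move leads to a winning position for the opponent. Fill in the labels:
n=0: no move → L
n=1: no move → L
n=2: can move to 0, which is L ⇒ W
n=3: can move to 1, which is L ⇒ W
n=4: can move to 0, which is L ⇒ W
n=5: can move to 1, which is L ⇒ W
n=6: can move to 0, which is L ⇒ W
n=7: can move to 1, which is L ⇒ W
n=8: moves to 6(W), 4(W), 2(W); every one is W ⇒ L
n=9: moves to 7(W), 5(W), 3(W); every one is W ⇒ L
n=10: can move to 8, which is L ⇒ W
n=11: can move to 9, which is L ⇒ W
n=12: can move to 8, which is L ⇒ W
n=13: can move to 9, which is L ⇒ W
n=14: can move to 8, which is L ⇒ W
n=15: can move to 9, which is L ⇒ W
n=16: moves to 14(W), 12(W), 10(W); every one is W ⇒ L
n=17: moves to 15(W), 13(W), 11(W); every one is W ⇒ L
n=18: can move to 16, which is L ⇒ W
n=19: can move to 17, which is L ⇒ W
n=20: can move to 16, which is L ⇒ W
n=21: can move to 17, which is L ⇒ W
n=22: can move to 16, which is L ⇒ W
n=23: can move to 17, which is L ⇒ W
n=24: moves to 22(W), 20(W), 18(W); every one is W ⇒ L
n=25: moves to 23(W), 21(W), 19(W); every one is W ⇒ L
n=26: can move to 24, which is L ⇒ W
n=27: can move to 25, which is L ⇒ W
n=28: can move to 24, which is L ⇒ W
n=29: can move to 25, which is L ⇒ W
n=30: can move to 24, which is L ⇒ W
n=31: can move to 25, which is L ⇒ W
n=32: moves to 30(W), 28(W), 26(W); every one is W ⇒ L
n=33: moves to 31(W), 29(W), 27(W); every one is W ⇒ L
n=34: can move to 32, which is L ⇒ W
n=35: can move to 33, which is L ⇒ W
n=36: can move to 32, which is L ⇒ W
n=37: can move to 33, which is L ⇒ W
n=38: can move to 32, which is L ⇒ W
n=39: can move to 33, which is L ⇒ W
n=40: moves to 38(W), 36(W), 34(W); every one is W ⇒ L
n=41: moves to 39(W), 37(W), 35(W); every one is W ⇒ L
L entries with 0 ≤ n ≤ 41: n = 0, 1, 8, 9, 16, 17, 24, 25, 32, 33, 40, 41; that makes 12.

12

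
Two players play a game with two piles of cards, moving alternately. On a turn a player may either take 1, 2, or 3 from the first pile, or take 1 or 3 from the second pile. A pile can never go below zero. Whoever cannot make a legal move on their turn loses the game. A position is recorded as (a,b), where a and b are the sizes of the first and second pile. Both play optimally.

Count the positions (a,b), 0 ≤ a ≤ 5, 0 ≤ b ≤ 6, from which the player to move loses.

14

Positions with no move are L. A position that does have a move is losing for the player to move precisely when every available move leads to a winning position for the opponent. Fill in the labels:
Every move lowers a or b (never raises either), so fill the grid row by row in increasing a, and left to right within a row: each cell's successors are then already labelled.
      b=0  b=1  b=2  b=3  b=4  b=5  b=6
a=0:    L    W    L    W    L    W    L
a=1:    W    L    W    L    W    L    W
a=2:    W    W    W    W    W    W    W
a=3:    W    W    W    W    W    W    W
a=4:    L    W    L    W    L    W    L
a=5:    W    L    W    L    W    L    W
Cells with no legal move (terminal, hence L): (0,0).
The remaining L cells, each justified by listing all of its moves:
(0,2): the only move is to (0,1)(W), a W ⇒ L
(0,4): moves to (0,3)(W), (0,1)(W); every one is W ⇒ L
(0,6): moves to (0,5)(W), (0,3)(W); every one is W ⇒ L
(1,1): moves to (0,1)(W), (1,0)(W); every one is W ⇒ L
(1,3): moves to (0,3)(W), (1,2)(W), (1,0)(W); every one is W ⇒ L
(1,5): moves to (0,5)(W), (1,4)(W), (1,2)(W); every one is W ⇒ L
(4,0): moves to (3,0)(W), (2,0)(W), (1,0)(W); every one is W ⇒ L
(4,2): moves to (3,2)(W), (2,2)(W), (1,2)(W), (4,1)(W); every one is W ⇒ L
(4,4): moves to (3,4)(W), (2,4)(W), (1,4)(W), (4,3)(W), (4,1)(W); every one is W ⇒ L
(4,6): moves to (3,6)(W), (2,6)(W), (1,6)(W), (4,5)(W), (4,3)(W); every one is W ⇒ L
(5,1): moves to (4,1)(W), (3,1)(W), (2,1)(W), (5,0)(W); every one is W ⇒ L
(5,3): moves to (4,3)(W), (3,3)(W), (2,3)(W), (5,2)(W), (5,0)(W); every one is W ⇒ L
(5,5): moves to (4,5)(W), (3,5)(W), (2,5)(W), (5,4)(W), (5,2)(W); every one is W ⇒ L
Every other cell has at least one move into one of the L cells above, so it is W.
L cells per row: a=0: 4, a=1: 3, a=2: 0, a=3: 0, a=4: 4, a=5: 3; total 14.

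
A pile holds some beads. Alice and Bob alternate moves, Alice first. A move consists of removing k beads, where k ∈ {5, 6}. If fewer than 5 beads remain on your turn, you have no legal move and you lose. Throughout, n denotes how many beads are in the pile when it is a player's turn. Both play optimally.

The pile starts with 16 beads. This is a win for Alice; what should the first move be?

Work bottom-up. With no move the player to move loses. Otherwise the position is W if at least one move leads to an L position for the opponent, and L if every move leads to a W.
n=0: no move → L
n=1: no move → L
n=2: no move → L
n=3: no move → L
n=4: no move → L
n=5: →0(L), so W
n=6: →1(L), so W
n=7: →2(L), so W
n=8: →3(L), so W
n=9: →4(L), so W
n=10: →4(L), so W
n=11: →6(W), 5(W) — all W, so L
n=12: →7(W), 6(W) — all W, so L
n=13: →8(W), 7(W) — all W, so L
n=14: →9(W), 8(W) — all W, so L
n=15: →10(W), 9(W) — all W, so L
n=16: →11(L), so W
From 16, the L positions reachable in one move are: 11.

Remove 5, leaving 11.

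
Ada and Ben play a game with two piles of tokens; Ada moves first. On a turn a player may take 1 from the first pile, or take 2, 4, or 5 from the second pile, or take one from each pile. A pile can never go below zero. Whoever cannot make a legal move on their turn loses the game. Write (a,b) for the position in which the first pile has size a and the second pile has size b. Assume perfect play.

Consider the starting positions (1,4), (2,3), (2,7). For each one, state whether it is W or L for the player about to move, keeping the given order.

Build the W/L table. Terminal = L. A non-terminal position is W if it has a move to some L; otherwise it is L.
No move ever increases a pile, so every position that can arise here has a ≤ 2 and b ≤ 7; it is enough to label the cells with 0 ≤ a ≤ 2 and 0 ≤ b ≤ 7.
Every move lowers a or b (never raises either), so fill the grid row by row in increasing a, and left to right within a row: each cell's successors are then already labelled.
      b=0  b=1  b=2  b=3  b=4  b=5  b=6  b=7
a=0:    L    L    W    W    W    W    W    L
a=1:    W    W    W    L    L    W    W    W
a=2:    L    L    W    W    W    W    W    L
Cells with no legal move (terminal, hence L): (0,0), (0,1).
The remaining L cells, each justified by listing all of its moves:
(0,7): moves to (0,5)(W), (0,3)(W), (0,2)(W); every one is W ⇒ L
(1,3): moves to (0,3)(W), (1,1)(W), (0,2)(W); every one is W ⇒ L
(1,4): moves to (0,4)(W), (1,2)(W), (1,0)(W), (0,3)(W); every one is W ⇒ L
(2,0): the only move is to (1,0)(W), a W ⇒ L
(2,1): moves to (1,1)(W), (1,0)(W); every one is W ⇒ L
(2,7): moves to (1,7)(W), (2,5)(W), (2,3)(W), (2,2)(W), (1,6)(W); every one is W ⇒ L
Every other cell has at least one move into one of the L cells above, so it is W.
(1,4): one of the L cells justified above, so L
(2,3): the move to (1,3) reaches an L cell, so W
(2,7): one of the L cells justified above, so L

(1,4): L, (2,3): W, (2,7): L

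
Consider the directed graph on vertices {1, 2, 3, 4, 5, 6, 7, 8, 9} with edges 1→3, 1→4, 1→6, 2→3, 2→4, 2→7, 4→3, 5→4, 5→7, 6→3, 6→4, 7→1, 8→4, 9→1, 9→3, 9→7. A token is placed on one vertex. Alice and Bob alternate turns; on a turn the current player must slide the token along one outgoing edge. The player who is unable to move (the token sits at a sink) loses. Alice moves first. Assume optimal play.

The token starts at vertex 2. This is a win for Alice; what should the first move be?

Move to 7.

Classify positions by backward induction: terminal positions (no move available) are L. From any other position, the mover wins iff some move reaches an L.
Every edge goes from a vertex to one that appears earlier in the order 3, 4, 6, 1, 7, 2, 9, 8, 5, so processing vertices in that order labels each vertex after all of its successors.
3: no outgoing edge → L
4: reaches L-position 3 → W
6: reaches L-position 3 → W
1: reaches L-position 3 → W
7: only reaches 1(W), which is W → L
2: reaches L-position 7 → W
9: reaches L-position 7 → W
8: only reaches 4(W), which is W → L
5: reaches L-position 7 → W
From 2, the L positions reachable in one move are: 7, 3. Any move reaching one of these is winning.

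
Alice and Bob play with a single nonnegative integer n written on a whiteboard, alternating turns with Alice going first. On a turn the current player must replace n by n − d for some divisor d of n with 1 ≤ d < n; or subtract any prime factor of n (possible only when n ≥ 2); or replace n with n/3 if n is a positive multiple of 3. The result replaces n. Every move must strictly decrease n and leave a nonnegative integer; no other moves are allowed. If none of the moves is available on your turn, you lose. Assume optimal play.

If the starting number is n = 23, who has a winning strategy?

Alice wins.

Positions with no move are L. A position that does have a move is losing for the player to move precisely when every available move leads to a winning position for the opponent. Fill in the labels:
n=0: no move → L
n=1: no move → L
n=2: →0(L), so W
n=3: →0(L), so W
n=4: →2(W), 3(W) — all W, so L
n=5: →0(L), so W
n=6: →4(L), so W
n=7: →0(L), so W
n=8: →4(L), so W
n=9: →3(W), 6(W), 8(W) — all W, so L
n=10: →9(L), so W
n=11: →0(L), so W
n=12: →4(L), so W
n=13: →0(L), so W
n=14: →7(W), 12(W), 13(W) — all W, so L
n=15: →14(L), so W
n=16: →14(L), so W
n=17: →0(L), so W
n=18: →9(L), so W
n=19: →0(L), so W
n=20: →10(W), 15(W), 16(W), 18(W), 19(W) — all W, so L
n=21: →14(L), so W
n=22: →20(L), so W
n=23: →0(L), so W
The starting position 23 is W: Alice should move to 0, handing over an L position.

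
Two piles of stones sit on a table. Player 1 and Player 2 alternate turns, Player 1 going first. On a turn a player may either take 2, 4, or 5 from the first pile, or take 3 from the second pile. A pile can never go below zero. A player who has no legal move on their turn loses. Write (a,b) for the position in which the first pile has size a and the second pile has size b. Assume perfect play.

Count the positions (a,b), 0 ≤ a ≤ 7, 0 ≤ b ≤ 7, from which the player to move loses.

Positions with no move are L. A position that does have a move is losing for the player to move precisely when every available move leads to a winning position for the opponent. Fill in the labels:
Every move lowers a or b (never raises either), so fill the grid row by row in increasing a, and left to right within a row: each cell's successors are then already labelled.
      b=0  b=1  b=2  b=3  b=4  b=5  b=6  b=7
a=0:    L    L    L    W    W    W    L    L
a=1:    L    L    L    W    W    W    L    L
a=2:    W    W    W    L    L    L    W    W
a=3:    W    W    W    L    L    L    W    W
a=4:    W    W    W    W    W    W    W    W
a=5:    W    W    W    W    W    W    W    W
a=6:    W    W    W    W    W    W    W    W
a=7:    L    L    L    W    W    W    L    L
Cells with no legal move (terminal, hence L): (0,0), (0,1), (0,2), (1,0), (1,1), (1,2).
The remaining L cells, each justified by listing all of its moves:
(0,6): L (sole option (0,3)(W) is W)
(0,7): L (sole option (0,4)(W) is W)
(1,6): L (sole option (1,3)(W) is W)
(1,7): L (sole option (1,4)(W) is W)
(2,3): L (options (0,3)(W), (2,0)(W) are all W)
(2,4): L (options (0,4)(W), (2,1)(W) are all W)
(2,5): L (options (0,5)(W), (2,2)(W) are all W)
(3,3): L (options (1,3)(W), (3,0)(W) are all W)
(3,4): L (options (1,4)(W), (3,1)(W) are all W)
(3,5): L (options (1,5)(W), (3,2)(W) are all W)
(7,0): L (options (5,0)(W), (3,0)(W), (2,0)(W) are all W)
(7,1): L (options (5,1)(W), (3,1)(W), (2,1)(W) are all W)
(7,2): L (options (5,2)(W), (3,2)(W), (2,2)(W) are all W)
(7,6): L (options (5,6)(W), (3,6)(W), (2,6)(W), (7,3)(W) are all W)
(7,7): L (options (5,7)(W), (3,7)(W), (2,7)(W), (7,4)(W) are all W)
Every other cell has at least one move into one of the L cells above, so it is W.
L cells per row: a=0: 5, a=1: 5, a=2: 3, a=3: 3, a=4: 0, a=5: 0, a=6: 0, a=7: 5; total 21.

21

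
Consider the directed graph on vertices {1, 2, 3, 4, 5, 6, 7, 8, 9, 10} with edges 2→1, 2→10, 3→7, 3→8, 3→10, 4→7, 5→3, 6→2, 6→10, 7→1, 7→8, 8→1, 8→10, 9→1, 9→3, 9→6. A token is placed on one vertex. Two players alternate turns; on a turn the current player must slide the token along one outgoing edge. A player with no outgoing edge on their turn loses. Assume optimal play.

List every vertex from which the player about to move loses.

1, 4, 5, 10

Classify positions by backward induction: terminal positions (no move available) are L. From any other position, the mover wins iff some move reaches an L.
Every edge goes from a vertex to one that appears earlier in the order 10, 1, 2, 8, 7, 4, 3, 5, 6, 9, so processing vertices in that order labels each vertex after all of its successors.
10: no outgoing edge → L
1: no outgoing edge → L
2: reaches L-position 1 → W
8: reaches L-position 1 → W
7: reaches L-position 1 → W
4: only reaches 7(W), which is W → L
3: reaches L-position 10 → W
5: only reaches 3(W), which is W → L
6: reaches L-position 10 → W
9: reaches L-position 1 → W
The losing starting vertices are exactly the entries labelled L in this table (4 of them).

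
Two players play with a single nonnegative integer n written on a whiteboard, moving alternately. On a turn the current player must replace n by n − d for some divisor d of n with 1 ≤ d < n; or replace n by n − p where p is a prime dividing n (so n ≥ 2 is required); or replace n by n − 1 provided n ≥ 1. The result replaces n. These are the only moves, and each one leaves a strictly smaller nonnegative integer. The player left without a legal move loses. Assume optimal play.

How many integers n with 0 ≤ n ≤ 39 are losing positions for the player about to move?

9

Build the W/L table. Terminal = L. A non-terminal position is W if it has a move to some L; otherwise it is L.
n=0: no move → L
n=1: W (go to 0, an L position)
n=2: W (go to 0, an L position)
n=3: W (go to 0, an L position)
n=4: L (options 2(W), 3(W) are all W)
n=5: W (go to 0, an L position)
n=6: W (go to 4, an L position)
n=7: W (go to 0, an L position)
n=8: W (go to 4, an L position)
n=9: L (options 6(W), 8(W) are all W)
n=10: W (go to 9, an L position)
n=11: W (go to 0, an L position)
n=12: W (go to 9, an L position)
n=13: W (go to 0, an L position)
n=14: L (options 7(W), 12(W), 13(W) are all W)
n=15: W (go to 14, an L position)
n=16: W (go to 14, an L position)
n=17: W (go to 0, an L position)
n=18: W (go to 9, an L position)
n=19: W (go to 0, an L position)
n=20: L (options 10(W), 15(W), 16(W), 18(W), 19(W) are all W)
n=21: W (go to 14, an L position)
n=22: W (go to 20, an L position)
n=23: W (go to 0, an L position)
n=24: W (go to 20, an L position)
n=25: W (go to 20, an L position)
n=26: L (options 13(W), 24(W), 25(W) are all W)
n=27: W (go to 26, an L position)
n=28: W (go to 14, an L position)
n=29: W (go to 0, an L position)
n=30: W (go to 20, an L position)
n=31: W (go to 0, an L position)
n=32: L (options 16(W), 24(W), 28(W), 30(W), 31(W) are all W)
n=33: W (go to 32, an L position)
n=34: W (go to 32, an L position)
n=35: L (options 28(W), 30(W), 34(W) are all W)
n=36: W (go to 32, an L position)
n=37: W (go to 0, an L position)
n=38: L (options 19(W), 36(W), 37(W) are all W)
n=39: W (go to 26, an L position)
L entries with 0 ≤ n ≤ 39: n = 0, 4, 9, 14, 20, 26, 32, 35, 38; that makes 9.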